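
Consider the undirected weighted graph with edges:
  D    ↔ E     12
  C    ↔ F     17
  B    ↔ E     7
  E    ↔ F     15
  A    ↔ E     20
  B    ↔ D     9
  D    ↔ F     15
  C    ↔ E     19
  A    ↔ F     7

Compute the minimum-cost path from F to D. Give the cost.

Comparing a few candidate routes:
F -> E -> B -> D: 15 + 7 + 9 = 31
F -> D: 15
F -> E -> D: 15 + 12 = 27
Shortest: 15.

15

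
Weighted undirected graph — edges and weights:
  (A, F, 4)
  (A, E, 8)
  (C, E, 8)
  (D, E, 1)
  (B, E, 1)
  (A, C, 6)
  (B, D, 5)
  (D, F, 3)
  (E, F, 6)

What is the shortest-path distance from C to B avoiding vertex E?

18

Routes from C to B avoiding E:
C-A-F-D-B: 6 + 4 + 3 + 5 = 18
The minimum is 18.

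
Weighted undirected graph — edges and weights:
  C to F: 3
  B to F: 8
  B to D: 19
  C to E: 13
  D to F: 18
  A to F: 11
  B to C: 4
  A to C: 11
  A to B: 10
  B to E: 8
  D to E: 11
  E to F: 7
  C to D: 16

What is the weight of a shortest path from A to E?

18

A few of the A→E routes:
A -> C -> B -> E: 11 + 4 + 8 = 23
A -> C -> F -> E: 11 + 3 + 7 = 21
A -> B -> E: 10 + 8 = 18
A -> B -> C -> F -> E: 10 + 4 + 3 + 7 = 24
A -> F -> E: 11 + 7 = 18
A -> C -> E: 11 + 13 = 24
Best route has total 18.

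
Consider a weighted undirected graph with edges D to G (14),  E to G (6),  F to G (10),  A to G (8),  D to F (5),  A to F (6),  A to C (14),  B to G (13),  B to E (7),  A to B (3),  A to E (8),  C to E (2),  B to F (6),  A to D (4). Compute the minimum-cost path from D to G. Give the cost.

Checking several routes:
D→A→E→G: 4 + 8 + 6 = 18
D→G: 14
D→F→A→G: 5 + 6 + 8 = 19
D→A→B→G: 4 + 3 + 13 = 20
D→F→G: 5 + 10 = 15
D→A→G: 4 + 8 = 12
Shortest: 12.

12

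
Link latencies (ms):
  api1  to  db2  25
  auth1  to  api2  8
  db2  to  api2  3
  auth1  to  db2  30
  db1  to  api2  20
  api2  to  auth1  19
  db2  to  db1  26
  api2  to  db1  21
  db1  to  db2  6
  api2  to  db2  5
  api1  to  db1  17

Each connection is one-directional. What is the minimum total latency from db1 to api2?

Routes from db1 to api2:
db1-db2-api2: 6 + 3 = 9
db1-api2: 20
Shortest: 9 ms.

9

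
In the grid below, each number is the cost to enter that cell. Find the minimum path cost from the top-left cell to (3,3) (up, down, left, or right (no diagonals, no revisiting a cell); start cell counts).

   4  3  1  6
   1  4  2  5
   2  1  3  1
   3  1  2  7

18

Best path: [0,0] → [1,0] → [2,0] → [2,1] → [3,1] → [3,2] → [3,3]
Cost: 4 + 1 + 2 + 1 + 1 + 2 + 7 = 18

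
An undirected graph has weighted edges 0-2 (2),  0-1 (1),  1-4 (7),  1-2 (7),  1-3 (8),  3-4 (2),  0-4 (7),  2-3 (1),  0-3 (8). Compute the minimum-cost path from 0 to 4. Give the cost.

A few of the 0→4 routes:
0 -> 3 -> 4: 8 + 2 = 10
0 -> 2 -> 3 -> 4: 2 + 1 + 2 = 5
0 -> 4: 7
0 -> 1 -> 3 -> 4: 1 + 8 + 2 = 11
0 -> 1 -> 4: 1 + 7 = 8
The minimum is 5.

5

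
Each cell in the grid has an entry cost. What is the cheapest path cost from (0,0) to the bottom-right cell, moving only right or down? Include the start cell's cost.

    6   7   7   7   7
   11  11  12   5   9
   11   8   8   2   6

40

Cheapest: r0c0→r0c1→r0c2→r0c3→r1c3→r2c3→r2c4
  6 + 7 + 7 + 7 + 5 + 2 + 6 = 40
(Top row then right column would cost 49.)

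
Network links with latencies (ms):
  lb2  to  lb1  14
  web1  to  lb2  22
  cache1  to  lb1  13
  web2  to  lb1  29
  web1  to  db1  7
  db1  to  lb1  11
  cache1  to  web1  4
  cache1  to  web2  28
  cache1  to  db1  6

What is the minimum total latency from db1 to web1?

7

Comparing a few candidate routes:
db1 - web1: 7
db1 - lb1 - cache1 - web1: 11 + 13 + 4 = 28
db1 - lb1 - lb2 - web1: 11 + 14 + 22 = 47
db1 - cache1 - web1: 6 + 4 = 10
db1 - cache1 - lb1 - lb2 - web1: 6 + 13 + 14 + 22 = 55
Best route has total 7 ms.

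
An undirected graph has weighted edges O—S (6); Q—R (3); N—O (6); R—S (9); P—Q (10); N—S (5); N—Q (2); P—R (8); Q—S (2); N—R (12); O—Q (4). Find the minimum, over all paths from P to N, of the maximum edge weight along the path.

Comparing a few candidate routes:
P → R → Q → N: max(8, 3, 2) = 8
P → R → Q → S → O → N: max(8, 3, 2, 6, 6) = 8
P → R → Q → O → S → N: max(8, 3, 4, 6, 5) = 8
P → R → Q → O → N: max(8, 3, 4, 6) = 8
Best route has worst link 8.

8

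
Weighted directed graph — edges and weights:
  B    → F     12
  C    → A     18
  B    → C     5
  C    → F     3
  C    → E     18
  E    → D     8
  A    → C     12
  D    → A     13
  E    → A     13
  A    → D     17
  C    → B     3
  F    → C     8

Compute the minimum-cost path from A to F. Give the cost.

Candidate routes:
A→C→F: 12 + 3 = 15
A→C→B→F: 12 + 3 + 12 = 27
Shortest: 15.

15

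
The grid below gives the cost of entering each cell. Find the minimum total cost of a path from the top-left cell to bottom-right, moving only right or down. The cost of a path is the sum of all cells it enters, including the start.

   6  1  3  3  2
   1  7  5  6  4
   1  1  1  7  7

24

Best path: (0,0) (1,0) (2,0) (2,1) (2,2) (2,3) (2,4)
Cost: 6 + 1 + 1 + 1 + 1 + 7 + 7 = 24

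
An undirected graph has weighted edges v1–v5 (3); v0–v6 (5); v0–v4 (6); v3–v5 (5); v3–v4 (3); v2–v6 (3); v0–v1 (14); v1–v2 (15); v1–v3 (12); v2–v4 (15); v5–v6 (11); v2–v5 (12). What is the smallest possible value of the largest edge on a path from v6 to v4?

6

Checking several routes:
v6 → v0 → v4: max(5, 6) = 6
v6 → v2 → v5 → v3 → v4: max(3, 12, 5, 3) = 12
v6 → v2 → v5 → v1 → v3 → v4: max(3, 12, 3, 12, 3) = 12
v6 → v5 → v3 → v4: max(11, 5, 3) = 11
v6 → v5 → v1 → v3 → v4: max(11, 3, 12, 3) = 12
The minimum achievable maximum is 6.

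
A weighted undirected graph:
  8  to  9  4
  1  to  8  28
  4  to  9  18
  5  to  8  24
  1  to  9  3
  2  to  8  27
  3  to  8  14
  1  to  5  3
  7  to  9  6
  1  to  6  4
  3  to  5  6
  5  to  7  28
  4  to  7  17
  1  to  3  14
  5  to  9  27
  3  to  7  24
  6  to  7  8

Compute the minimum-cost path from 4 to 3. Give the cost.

30

Checking several routes:
4-9-1-5-3: 18 + 3 + 3 + 6 = 30
4-9-8-3: 18 + 4 + 14 = 36
4-7-9-1-5-3: 17 + 6 + 3 + 3 + 6 = 35
4-9-1-3: 18 + 3 + 14 = 35
Shortest: 30.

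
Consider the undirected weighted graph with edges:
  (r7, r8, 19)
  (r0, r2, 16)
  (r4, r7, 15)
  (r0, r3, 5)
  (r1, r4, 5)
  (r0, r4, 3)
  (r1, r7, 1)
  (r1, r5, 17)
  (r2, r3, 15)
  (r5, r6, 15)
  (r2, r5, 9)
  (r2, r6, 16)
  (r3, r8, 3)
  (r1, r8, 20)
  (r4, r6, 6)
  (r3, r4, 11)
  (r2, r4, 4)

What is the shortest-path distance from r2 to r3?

Some routes from r2 to r3:
r2 → r4 → r0 → r3: 4 + 3 + 5 = 12
r2 → r3: 15
r2 → r4 → r3: 4 + 11 = 15
The minimum is 12.

12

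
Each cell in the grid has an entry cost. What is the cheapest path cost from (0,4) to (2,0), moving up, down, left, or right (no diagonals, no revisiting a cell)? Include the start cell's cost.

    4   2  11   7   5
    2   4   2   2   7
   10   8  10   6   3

32

Take (0,4)→(0,3)→(1,3)→(1,2)→(1,1)→(1,0)→(2,0) for a total of 5 + 7 + 2 + 2 + 4 + 2 + 10 = 32.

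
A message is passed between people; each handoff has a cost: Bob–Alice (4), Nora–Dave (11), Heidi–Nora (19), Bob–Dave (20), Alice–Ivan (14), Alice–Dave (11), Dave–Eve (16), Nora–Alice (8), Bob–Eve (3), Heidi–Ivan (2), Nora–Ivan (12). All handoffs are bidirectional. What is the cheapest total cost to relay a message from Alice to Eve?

Some routes from Alice to Eve:
Alice→Dave→Eve: 11 + 16 = 27
Alice→Dave→Bob→Eve: 11 + 20 + 3 = 34
Alice→Bob→Eve: 4 + 3 = 7
Alice→Nora→Dave→Eve: 8 + 11 + 16 = 35
Alice→Nora→Dave→Bob→Eve: 8 + 11 + 20 + 3 = 42
Alice→Bob→Dave→Eve: 4 + 20 + 16 = 40
Best route has total 7.

7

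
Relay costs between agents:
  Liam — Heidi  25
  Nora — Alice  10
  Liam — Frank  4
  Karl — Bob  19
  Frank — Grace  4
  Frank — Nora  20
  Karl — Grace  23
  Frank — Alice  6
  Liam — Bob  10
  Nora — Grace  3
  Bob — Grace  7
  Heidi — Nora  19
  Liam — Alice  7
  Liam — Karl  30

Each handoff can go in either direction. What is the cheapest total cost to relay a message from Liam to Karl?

A few of the Liam→Karl routes:
Liam -> Bob -> Karl: 10 + 19 = 29
Liam -> Frank -> Grace -> Bob -> Karl: 4 + 4 + 7 + 19 = 34
Liam -> Frank -> Grace -> Karl: 4 + 4 + 23 = 31
Liam -> Bob -> Grace -> Karl: 10 + 7 + 23 = 40
Liam -> Karl: 30
The minimum is 29.

29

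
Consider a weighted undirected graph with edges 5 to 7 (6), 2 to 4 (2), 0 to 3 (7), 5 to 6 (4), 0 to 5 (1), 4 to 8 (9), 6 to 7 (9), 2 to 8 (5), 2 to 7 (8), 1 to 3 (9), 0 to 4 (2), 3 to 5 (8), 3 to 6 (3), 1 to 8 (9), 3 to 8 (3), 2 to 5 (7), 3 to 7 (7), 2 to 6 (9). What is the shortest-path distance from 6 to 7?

Comparing a few candidate routes:
6-5-7: 4 + 6 = 10
6-3-7: 3 + 7 = 10
6-7: 9
Best route has total 9.

9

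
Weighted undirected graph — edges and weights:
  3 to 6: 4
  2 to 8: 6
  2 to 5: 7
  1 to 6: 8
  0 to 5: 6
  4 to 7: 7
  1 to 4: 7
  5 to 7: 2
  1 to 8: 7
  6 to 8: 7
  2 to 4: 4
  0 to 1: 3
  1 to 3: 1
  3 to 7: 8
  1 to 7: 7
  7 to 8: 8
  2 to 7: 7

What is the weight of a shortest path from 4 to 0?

10

Some routes from 4 to 0:
4-1-0: 7 + 3 = 10
4-7-5-0: 7 + 2 + 6 = 15
4-2-5-0: 4 + 7 + 6 = 17
The minimum is 10.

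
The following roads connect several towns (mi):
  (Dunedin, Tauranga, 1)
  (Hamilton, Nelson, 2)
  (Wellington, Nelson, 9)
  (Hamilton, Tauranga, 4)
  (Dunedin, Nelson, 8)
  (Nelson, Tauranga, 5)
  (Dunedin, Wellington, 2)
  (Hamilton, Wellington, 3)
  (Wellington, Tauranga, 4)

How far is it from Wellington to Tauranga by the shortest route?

3

Some routes from Wellington to Tauranga:
Wellington-Dunedin-Tauranga: 2 + 1 = 3
Wellington-Hamilton-Tauranga: 3 + 4 = 7
Wellington-Tauranga: 4
Wellington-Hamilton-Nelson-Tauranga: 3 + 2 + 5 = 10
The minimum is 3 mi.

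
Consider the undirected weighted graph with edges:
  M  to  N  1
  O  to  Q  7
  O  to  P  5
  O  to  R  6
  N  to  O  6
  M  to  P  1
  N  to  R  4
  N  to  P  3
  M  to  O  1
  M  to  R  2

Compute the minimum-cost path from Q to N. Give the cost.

A few of the Q→N routes:
Q-O-M-N: 7 + 1 + 1 = 9
Q-O-N: 7 + 6 = 13
Q-O-M-R-N: 7 + 1 + 2 + 4 = 14
Q-O-P-M-N: 7 + 5 + 1 + 1 = 14
Q-O-M-P-N: 7 + 1 + 1 + 3 = 12
Shortest: 9.

9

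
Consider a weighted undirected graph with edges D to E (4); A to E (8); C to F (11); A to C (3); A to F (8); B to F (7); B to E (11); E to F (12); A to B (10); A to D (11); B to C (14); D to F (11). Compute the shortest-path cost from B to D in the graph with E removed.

Comparing a few candidate routes:
B -> F -> D: 7 + 11 = 18
B -> A -> D: 10 + 11 = 21
B -> F -> A -> D: 7 + 8 + 11 = 26
The minimum is 18.

18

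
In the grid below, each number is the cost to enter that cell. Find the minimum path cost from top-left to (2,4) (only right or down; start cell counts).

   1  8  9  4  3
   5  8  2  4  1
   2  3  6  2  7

26

Best path: [0,0] → [1,0] → [2,0] → [2,1] → [2,2] → [2,3] → [2,4]
Cost: 1 + 5 + 2 + 3 + 6 + 2 + 7 = 26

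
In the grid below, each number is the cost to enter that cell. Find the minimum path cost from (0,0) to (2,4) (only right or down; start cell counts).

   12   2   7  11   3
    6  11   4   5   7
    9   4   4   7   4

40

One optimal route is [0,0]→[0,1]→[0,2]→[1,2]→[2,2]→[2,3]→[2,4].
Its cost is 12 + 2 + 7 + 4 + 4 + 7 + 4 = 40.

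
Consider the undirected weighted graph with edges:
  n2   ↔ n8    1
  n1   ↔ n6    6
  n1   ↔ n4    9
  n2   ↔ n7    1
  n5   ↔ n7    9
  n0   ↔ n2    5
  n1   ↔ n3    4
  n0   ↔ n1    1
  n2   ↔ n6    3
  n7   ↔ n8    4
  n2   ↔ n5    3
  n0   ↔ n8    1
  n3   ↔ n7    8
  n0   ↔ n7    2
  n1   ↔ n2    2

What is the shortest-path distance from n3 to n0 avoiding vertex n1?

10

Checking several routes:
n3-n7-n0: 8 + 2 = 10
n3-n7-n2-n8-n0: 8 + 1 + 1 + 1 = 11
n3-n7-n8-n0: 8 + 4 + 1 = 13
The minimum is 10.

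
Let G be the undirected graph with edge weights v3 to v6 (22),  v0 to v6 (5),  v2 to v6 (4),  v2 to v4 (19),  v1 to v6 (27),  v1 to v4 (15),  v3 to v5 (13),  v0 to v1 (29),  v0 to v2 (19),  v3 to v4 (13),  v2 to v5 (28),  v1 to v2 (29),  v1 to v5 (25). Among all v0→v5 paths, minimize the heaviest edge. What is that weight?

Comparing a few candidate routes:
v0 -> v6 -> v3 -> v5: max(5, 22, 13) = 22
v0 -> v6 -> v2 -> v4 -> v3 -> v5: max(5, 4, 19, 13, 13) = 19
v0 -> v2 -> v4 -> v3 -> v5: max(19, 19, 13, 13) = 19
v0 -> v2 -> v6 -> v3 -> v5: max(19, 4, 22, 13) = 22
Best route has worst link 19.

19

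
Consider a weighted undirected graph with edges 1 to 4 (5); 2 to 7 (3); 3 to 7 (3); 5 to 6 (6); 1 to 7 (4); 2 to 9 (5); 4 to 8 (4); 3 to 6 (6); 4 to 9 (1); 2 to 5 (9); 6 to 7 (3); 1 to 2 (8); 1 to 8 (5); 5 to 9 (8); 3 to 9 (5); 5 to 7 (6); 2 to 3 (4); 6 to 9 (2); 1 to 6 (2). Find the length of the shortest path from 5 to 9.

8

A few of the 5→9 routes:
5 - 9: 8
5 - 2 - 9: 9 + 5 = 14
5 - 6 - 1 - 4 - 9: 6 + 2 + 5 + 1 = 14
5 - 6 - 9: 6 + 2 = 8
5 - 7 - 6 - 9: 6 + 3 + 2 = 11
The minimum is 8.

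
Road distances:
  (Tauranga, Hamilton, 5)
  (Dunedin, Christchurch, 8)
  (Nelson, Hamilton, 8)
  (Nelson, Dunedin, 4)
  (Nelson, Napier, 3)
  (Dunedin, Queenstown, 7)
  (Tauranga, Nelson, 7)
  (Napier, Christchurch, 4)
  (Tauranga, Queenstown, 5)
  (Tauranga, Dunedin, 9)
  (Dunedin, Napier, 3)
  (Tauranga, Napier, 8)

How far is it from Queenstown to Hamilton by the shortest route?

10

Comparing a few candidate routes:
Queenstown-Tauranga-Hamilton: 5 + 5 = 10
Queenstown-Tauranga-Nelson-Hamilton: 5 + 7 + 8 = 20
Queenstown-Dunedin-Tauranga-Hamilton: 7 + 9 + 5 = 21
Queenstown-Dunedin-Nelson-Hamilton: 7 + 4 + 8 = 19
Queenstown-Dunedin-Napier-Nelson-Hamilton: 7 + 3 + 3 + 8 = 21
Shortest: 10.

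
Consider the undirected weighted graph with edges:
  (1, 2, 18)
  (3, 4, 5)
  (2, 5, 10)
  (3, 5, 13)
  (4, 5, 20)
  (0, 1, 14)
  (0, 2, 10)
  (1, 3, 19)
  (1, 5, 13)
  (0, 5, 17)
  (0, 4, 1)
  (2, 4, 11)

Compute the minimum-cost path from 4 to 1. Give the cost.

15

Some routes from 4 to 1:
4-3-5-1: 5 + 13 + 13 = 31
4-0-2-1: 1 + 10 + 18 = 29
4-2-1: 11 + 18 = 29
4-0-5-1: 1 + 17 + 13 = 31
4-0-1: 1 + 14 = 15
4-3-1: 5 + 19 = 24
Shortest: 15.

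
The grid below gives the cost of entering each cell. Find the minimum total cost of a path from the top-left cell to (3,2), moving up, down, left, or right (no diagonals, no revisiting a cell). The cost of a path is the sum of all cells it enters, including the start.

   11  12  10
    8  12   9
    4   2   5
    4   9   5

35

Best path: r0c0 r1c0 r2c0 r2c1 r2c2 r3c2
Cost: 11 + 8 + 4 + 2 + 5 + 5 = 35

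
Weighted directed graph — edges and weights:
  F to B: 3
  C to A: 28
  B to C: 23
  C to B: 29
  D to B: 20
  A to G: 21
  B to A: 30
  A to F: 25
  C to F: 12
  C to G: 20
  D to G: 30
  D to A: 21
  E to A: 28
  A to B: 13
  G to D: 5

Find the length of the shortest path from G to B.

Routes from G to B:
G -> D -> A -> F -> B: 5 + 21 + 25 + 3 = 54
G -> D -> B: 5 + 20 = 25
G -> D -> A -> B: 5 + 21 + 13 = 39
Shortest: 25.

25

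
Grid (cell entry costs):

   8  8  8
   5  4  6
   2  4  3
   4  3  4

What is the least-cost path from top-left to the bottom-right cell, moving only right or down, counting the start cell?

26

Cheapest: r0c0 → r1c0 → r2c0 → r2c1 → r2c2 → r3c2
  8 + 5 + 2 + 4 + 3 + 4 = 26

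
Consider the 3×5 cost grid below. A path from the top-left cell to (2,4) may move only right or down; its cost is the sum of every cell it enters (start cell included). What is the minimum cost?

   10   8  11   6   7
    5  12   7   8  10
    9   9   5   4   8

50

Best path: (0,0)→(1,0)→(2,0)→(2,1)→(2,2)→(2,3)→(2,4)
Cost: 10 + 5 + 9 + 9 + 5 + 4 + 8 = 50
For comparison, the top-then-right route costs 60.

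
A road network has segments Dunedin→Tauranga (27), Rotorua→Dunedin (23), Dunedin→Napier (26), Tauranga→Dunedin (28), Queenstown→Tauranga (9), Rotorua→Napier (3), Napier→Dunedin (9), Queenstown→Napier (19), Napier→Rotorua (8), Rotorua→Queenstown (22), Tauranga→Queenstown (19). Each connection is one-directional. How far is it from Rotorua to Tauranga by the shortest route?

31

Comparing a few candidate routes:
Rotorua - Napier - Dunedin - Tauranga: 3 + 9 + 27 = 39
Rotorua - Queenstown - Tauranga: 22 + 9 = 31
Rotorua - Dunedin - Tauranga: 23 + 27 = 50
The minimum is 31 km.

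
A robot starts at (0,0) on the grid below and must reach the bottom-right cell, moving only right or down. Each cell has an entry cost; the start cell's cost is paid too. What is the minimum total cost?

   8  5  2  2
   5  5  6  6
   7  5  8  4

Path [0,0] → [0,1] → [0,2] → [0,3] → [1,3] → [2,3]: 8 + 5 + 2 + 2 + 6 + 4 = 27.

27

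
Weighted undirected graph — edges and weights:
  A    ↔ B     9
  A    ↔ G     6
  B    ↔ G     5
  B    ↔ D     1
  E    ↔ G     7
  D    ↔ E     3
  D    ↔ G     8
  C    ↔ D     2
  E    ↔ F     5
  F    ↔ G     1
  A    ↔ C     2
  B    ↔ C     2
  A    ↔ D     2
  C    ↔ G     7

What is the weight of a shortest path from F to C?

8

A few of the F→C routes:
F → G → C: 1 + 7 = 8
F → G → B → D → C: 1 + 5 + 1 + 2 = 9
F → G → B → C: 1 + 5 + 2 = 8
Shortest: 8.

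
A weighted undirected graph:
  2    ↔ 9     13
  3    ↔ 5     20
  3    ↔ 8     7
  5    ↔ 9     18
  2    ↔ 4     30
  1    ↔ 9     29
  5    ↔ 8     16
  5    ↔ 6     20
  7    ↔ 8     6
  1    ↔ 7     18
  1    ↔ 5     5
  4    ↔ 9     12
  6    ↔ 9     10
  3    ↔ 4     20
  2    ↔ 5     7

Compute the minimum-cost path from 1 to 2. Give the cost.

Checking several routes:
1 - 5 - 6 - 9 - 2: 5 + 20 + 10 + 13 = 48
1 - 5 - 2: 5 + 7 = 12
1 - 7 - 8 - 5 - 2: 18 + 6 + 16 + 7 = 47
1 - 9 - 2: 29 + 13 = 42
1 - 5 - 9 - 2: 5 + 18 + 13 = 36
Shortest: 12.

12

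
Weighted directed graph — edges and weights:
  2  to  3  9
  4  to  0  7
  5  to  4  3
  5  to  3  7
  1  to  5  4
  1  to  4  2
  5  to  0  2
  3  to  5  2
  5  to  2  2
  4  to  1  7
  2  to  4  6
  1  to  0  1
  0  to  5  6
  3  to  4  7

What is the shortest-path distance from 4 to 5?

Candidate routes:
4 - 1 - 5: 7 + 4 = 11
4 - 1 - 0 - 5: 7 + 1 + 6 = 14
4 - 0 - 5: 7 + 6 = 13
Best route has total 11.

11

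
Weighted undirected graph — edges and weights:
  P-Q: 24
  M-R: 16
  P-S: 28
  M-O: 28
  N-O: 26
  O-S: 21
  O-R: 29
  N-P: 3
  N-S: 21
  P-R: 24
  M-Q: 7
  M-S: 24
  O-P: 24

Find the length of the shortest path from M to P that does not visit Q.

Checking several routes:
M-R-P: 16 + 24 = 40
M-S-P: 24 + 28 = 52
M-O-P: 28 + 24 = 52
M-S-N-P: 24 + 21 + 3 = 48
Shortest: 40.

40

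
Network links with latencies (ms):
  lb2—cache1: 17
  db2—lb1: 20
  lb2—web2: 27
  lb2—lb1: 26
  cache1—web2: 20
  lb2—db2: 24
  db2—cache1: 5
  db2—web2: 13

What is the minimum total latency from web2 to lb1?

33

A few of the web2→lb1 routes:
web2-cache1-db2-lb1: 20 + 5 + 20 = 45
web2-cache1-lb2-lb1: 20 + 17 + 26 = 63
web2-lb2-lb1: 27 + 26 = 53
web2-db2-lb1: 13 + 20 = 33
web2-db2-cache1-lb2-lb1: 13 + 5 + 17 + 26 = 61
Best route has total 33 ms.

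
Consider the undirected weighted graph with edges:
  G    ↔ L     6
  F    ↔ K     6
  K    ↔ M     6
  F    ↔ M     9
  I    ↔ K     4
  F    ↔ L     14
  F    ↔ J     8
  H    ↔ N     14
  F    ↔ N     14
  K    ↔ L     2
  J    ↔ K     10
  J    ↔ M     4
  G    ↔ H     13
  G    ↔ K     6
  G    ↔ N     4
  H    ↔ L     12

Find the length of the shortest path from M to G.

12

Some routes from M to G:
M - J - K - G: 4 + 10 + 6 = 20
M - J - K - L - G: 4 + 10 + 2 + 6 = 22
M - K - L - G: 6 + 2 + 6 = 14
M - F - K - G: 9 + 6 + 6 = 21
M - K - G: 6 + 6 = 12
M - F - K - L - G: 9 + 6 + 2 + 6 = 23
Shortest: 12.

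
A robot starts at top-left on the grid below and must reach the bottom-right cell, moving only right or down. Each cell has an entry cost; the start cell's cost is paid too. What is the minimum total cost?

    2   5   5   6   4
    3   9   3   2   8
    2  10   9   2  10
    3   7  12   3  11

Take r0c0 r0c1 r0c2 r1c2 r1c3 r2c3 r3c3 r3c4 for a total of 2 + 5 + 5 + 3 + 2 + 2 + 3 + 11 = 33.

33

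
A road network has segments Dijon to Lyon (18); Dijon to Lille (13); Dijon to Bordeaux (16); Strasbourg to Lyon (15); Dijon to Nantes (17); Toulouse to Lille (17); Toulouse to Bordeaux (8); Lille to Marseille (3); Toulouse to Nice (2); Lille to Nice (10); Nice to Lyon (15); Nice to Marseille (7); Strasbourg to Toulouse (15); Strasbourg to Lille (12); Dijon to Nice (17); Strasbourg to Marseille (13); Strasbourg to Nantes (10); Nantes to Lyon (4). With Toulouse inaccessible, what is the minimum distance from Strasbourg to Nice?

Checking several routes:
Strasbourg-Marseille-Nice: 13 + 7 = 20
Strasbourg-Lille-Marseille-Nice: 12 + 3 + 7 = 22
Strasbourg-Marseille-Lille-Nice: 13 + 3 + 10 = 26
Strasbourg-Lyon-Nice: 15 + 15 = 30
Strasbourg-Lille-Nice: 12 + 10 = 22
Strasbourg-Nantes-Lyon-Nice: 10 + 4 + 15 = 29
Shortest: 20 mi.

20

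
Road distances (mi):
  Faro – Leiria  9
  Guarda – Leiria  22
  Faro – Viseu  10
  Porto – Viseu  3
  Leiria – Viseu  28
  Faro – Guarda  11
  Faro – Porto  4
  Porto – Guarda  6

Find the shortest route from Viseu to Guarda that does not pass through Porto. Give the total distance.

21

Comparing a few candidate routes:
Viseu→Leiria→Faro→Guarda: 28 + 9 + 11 = 48
Viseu→Faro→Leiria→Guarda: 10 + 9 + 22 = 41
Viseu→Faro→Guarda: 10 + 11 = 21
The minimum is 21 mi.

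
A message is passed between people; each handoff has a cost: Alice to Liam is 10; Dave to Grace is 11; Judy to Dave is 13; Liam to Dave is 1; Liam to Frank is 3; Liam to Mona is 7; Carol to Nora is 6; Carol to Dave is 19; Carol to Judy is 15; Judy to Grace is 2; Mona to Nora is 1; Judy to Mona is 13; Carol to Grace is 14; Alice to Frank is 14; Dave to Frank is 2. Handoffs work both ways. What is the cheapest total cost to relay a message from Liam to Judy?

14

A few of the Liam→Judy routes:
Liam → Dave → Grace → Judy: 1 + 11 + 2 = 14
Liam → Frank → Dave → Judy: 3 + 2 + 13 = 18
Liam → Mona → Judy: 7 + 13 = 20
Liam → Frank → Dave → Grace → Judy: 3 + 2 + 11 + 2 = 18
Liam → Mona → Nora → Carol → Judy: 7 + 1 + 6 + 15 = 29
Liam → Dave → Judy: 1 + 13 = 14
Shortest: 14.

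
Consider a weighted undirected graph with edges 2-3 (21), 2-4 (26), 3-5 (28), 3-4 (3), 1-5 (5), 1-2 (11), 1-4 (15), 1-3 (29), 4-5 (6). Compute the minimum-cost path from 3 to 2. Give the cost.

21

A few of the 3→2 routes:
3 - 4 - 2: 3 + 26 = 29
3 - 4 - 5 - 1 - 2: 3 + 6 + 5 + 11 = 25
3 - 4 - 1 - 2: 3 + 15 + 11 = 29
3 - 2: 21
The minimum is 21.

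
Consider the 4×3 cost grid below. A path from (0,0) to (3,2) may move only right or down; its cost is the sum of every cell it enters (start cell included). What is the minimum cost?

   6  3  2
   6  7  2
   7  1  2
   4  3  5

20

Cheapest: (0,0) (0,1) (0,2) (1,2) (2,2) (3,2)
  6 + 3 + 2 + 2 + 2 + 5 = 20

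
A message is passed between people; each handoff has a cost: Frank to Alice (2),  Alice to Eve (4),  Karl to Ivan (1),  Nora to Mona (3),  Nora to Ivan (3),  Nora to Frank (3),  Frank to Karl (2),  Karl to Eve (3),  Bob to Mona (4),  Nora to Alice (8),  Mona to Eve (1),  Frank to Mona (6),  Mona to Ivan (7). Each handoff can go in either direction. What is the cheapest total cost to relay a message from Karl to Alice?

4

Some routes from Karl to Alice:
Karl -> Eve -> Mona -> Nora -> Frank -> Alice: 3 + 1 + 3 + 3 + 2 = 12
Karl -> Ivan -> Nora -> Frank -> Alice: 1 + 3 + 3 + 2 = 9
Karl -> Frank -> Alice: 2 + 2 = 4
Karl -> Eve -> Mona -> Frank -> Alice: 3 + 1 + 6 + 2 = 12
Karl -> Eve -> Alice: 3 + 4 = 7
Shortest: 4.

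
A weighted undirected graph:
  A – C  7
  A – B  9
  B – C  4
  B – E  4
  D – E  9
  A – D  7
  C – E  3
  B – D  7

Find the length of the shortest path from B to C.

Checking several routes:
B -> E -> C: 4 + 3 = 7
B -> C: 4
B -> A -> C: 9 + 7 = 16
Shortest: 4.

4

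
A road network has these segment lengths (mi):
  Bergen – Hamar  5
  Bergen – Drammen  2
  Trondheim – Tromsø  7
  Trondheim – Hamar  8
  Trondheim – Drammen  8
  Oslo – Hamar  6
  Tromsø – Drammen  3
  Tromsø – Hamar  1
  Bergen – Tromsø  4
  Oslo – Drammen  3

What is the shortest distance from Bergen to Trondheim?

10

A few of the Bergen→Trondheim routes:
Bergen -> Hamar -> Tromsø -> Trondheim: 5 + 1 + 7 = 13
Bergen -> Drammen -> Tromsø -> Trondheim: 2 + 3 + 7 = 12
Bergen -> Tromsø -> Trondheim: 4 + 7 = 11
Bergen -> Drammen -> Trondheim: 2 + 8 = 10
Bergen -> Hamar -> Trondheim: 5 + 8 = 13
Shortest: 10 mi.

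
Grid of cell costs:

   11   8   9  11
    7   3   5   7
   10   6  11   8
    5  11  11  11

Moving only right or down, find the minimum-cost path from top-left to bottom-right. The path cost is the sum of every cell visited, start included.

52

Best path: (0,0) (1,0) (1,1) (1,2) (1,3) (2,3) (3,3)
Cost: 11 + 7 + 3 + 5 + 7 + 8 + 11 = 52
(Top row then right column would cost 65.)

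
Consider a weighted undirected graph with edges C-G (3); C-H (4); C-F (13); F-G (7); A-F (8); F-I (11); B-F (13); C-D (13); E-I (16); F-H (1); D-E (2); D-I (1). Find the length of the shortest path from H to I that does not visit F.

Candidate routes:
H - C - D - E - I: 4 + 13 + 2 + 16 = 35
H - C - D - I: 4 + 13 + 1 = 18
Shortest: 18.

18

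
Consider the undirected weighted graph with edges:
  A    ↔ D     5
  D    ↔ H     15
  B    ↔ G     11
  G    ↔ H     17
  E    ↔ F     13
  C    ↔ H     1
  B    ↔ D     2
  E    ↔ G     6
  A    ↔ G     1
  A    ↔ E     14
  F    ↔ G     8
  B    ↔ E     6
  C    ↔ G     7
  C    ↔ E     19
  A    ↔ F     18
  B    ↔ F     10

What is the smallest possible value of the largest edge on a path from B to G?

Some routes from B to G:
B - F - E - G: max(10, 13, 6) = 13
B - E - G: max(6, 6) = 6
B - D - A - G: max(2, 5, 1) = 5
B - F - G: max(10, 8) = 10
B - E - F - G: max(6, 13, 8) = 13
B - G: max(11) = 11
Smallest bottleneck: 5.

5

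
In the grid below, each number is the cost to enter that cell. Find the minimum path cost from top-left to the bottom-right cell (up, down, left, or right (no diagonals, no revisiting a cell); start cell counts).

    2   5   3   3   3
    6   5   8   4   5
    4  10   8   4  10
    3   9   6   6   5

32

Path [0,0] -> [0,1] -> [0,2] -> [0,3] -> [1,3] -> [2,3] -> [3,3] -> [3,4]: 2 + 5 + 3 + 3 + 4 + 4 + 6 + 5 = 32.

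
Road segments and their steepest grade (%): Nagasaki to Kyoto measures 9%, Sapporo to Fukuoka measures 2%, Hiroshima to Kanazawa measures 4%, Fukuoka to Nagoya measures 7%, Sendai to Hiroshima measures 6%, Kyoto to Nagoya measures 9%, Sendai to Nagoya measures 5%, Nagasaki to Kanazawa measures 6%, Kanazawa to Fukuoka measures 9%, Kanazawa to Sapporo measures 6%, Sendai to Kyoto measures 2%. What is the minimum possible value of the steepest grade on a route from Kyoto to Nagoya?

5

A few of the Kyoto→Nagoya routes:
Kyoto - Nagasaki - Kanazawa - Hiroshima - Sendai - Nagoya: max(9, 6, 4, 6, 5) = 9
Kyoto - Sendai - Hiroshima - Kanazawa - Sapporo - Fukuoka - Nagoya: max(2, 6, 4, 6, 2, 7) = 7
Kyoto - Sendai - Nagoya: max(2, 5) = 5
Kyoto - Nagasaki - Kanazawa - Fukuoka - Nagoya: max(9, 6, 9, 7) = 9
Kyoto - Nagasaki - Kanazawa - Sapporo - Fukuoka - Nagoya: max(9, 6, 6, 2, 7) = 9
Kyoto - Sendai - Hiroshima - Kanazawa - Fukuoka - Nagoya: max(2, 6, 4, 9, 7) = 9
The minimum achievable maximum is 5%.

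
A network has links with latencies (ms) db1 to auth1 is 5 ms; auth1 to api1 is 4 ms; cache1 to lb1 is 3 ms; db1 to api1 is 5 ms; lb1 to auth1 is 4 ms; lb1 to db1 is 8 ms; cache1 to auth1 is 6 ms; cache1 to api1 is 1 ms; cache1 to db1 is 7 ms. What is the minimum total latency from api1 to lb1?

Comparing a few candidate routes:
api1→auth1→cache1→lb1: 4 + 6 + 3 = 13
api1→auth1→lb1: 4 + 4 = 8
api1→db1→lb1: 5 + 8 = 13
api1→cache1→auth1→lb1: 1 + 6 + 4 = 11
api1→cache1→lb1: 1 + 3 = 4
Best route has total 4 ms.

4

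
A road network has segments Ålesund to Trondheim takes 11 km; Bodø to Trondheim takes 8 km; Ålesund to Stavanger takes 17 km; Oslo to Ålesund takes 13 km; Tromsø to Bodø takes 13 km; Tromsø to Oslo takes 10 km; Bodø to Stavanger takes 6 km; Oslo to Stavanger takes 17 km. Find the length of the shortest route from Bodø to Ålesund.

19

Checking several routes:
Bodø-Trondheim-Ålesund: 8 + 11 = 19
Bodø-Tromsø-Oslo-Ålesund: 13 + 10 + 13 = 36
Bodø-Stavanger-Ålesund: 6 + 17 = 23
Bodø-Stavanger-Oslo-Ålesund: 6 + 17 + 13 = 36
The minimum is 19 km.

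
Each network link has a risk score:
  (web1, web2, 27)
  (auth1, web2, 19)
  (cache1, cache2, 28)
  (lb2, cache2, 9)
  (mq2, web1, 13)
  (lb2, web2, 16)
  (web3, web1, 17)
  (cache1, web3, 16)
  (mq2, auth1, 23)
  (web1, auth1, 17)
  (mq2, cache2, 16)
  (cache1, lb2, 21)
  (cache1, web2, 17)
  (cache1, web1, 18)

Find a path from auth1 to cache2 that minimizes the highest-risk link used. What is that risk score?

17

Comparing a few candidate routes:
auth1-web1-mq2-cache2: max(17, 13, 16) = 17
auth1-web1-cache1-web2-lb2-cache2: max(17, 18, 17, 16, 9) = 18
auth1-web1-web3-cache1-web2-lb2-cache2: max(17, 17, 16, 17, 16, 9) = 17
The minimum achievable maximum is 17.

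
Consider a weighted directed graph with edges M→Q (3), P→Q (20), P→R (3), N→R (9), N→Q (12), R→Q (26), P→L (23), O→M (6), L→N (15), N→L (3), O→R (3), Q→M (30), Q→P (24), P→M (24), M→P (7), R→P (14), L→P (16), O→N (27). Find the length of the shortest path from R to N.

52

Candidate routes:
R-Q-P-L-N: 26 + 24 + 23 + 15 = 88
R-Q-M-P-L-N: 26 + 30 + 7 + 23 + 15 = 101
R-P-L-N: 14 + 23 + 15 = 52
Best route has total 52.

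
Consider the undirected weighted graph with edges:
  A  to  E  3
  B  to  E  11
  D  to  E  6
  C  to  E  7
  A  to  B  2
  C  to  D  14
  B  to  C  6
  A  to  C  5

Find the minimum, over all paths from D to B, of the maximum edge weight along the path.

6

A few of the D→B routes:
D-E-C-B: max(6, 7, 6) = 7
D-E-A-B: max(6, 3, 2) = 6
D-E-A-C-B: max(6, 3, 5, 6) = 6
Smallest bottleneck: 6.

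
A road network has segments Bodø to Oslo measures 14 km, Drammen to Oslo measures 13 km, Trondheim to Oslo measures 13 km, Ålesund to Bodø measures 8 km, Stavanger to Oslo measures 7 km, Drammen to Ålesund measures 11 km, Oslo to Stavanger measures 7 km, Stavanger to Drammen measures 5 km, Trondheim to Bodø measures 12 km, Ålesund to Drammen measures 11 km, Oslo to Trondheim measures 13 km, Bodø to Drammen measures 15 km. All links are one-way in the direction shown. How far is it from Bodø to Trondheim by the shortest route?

Candidate routes:
Bodø→Drammen→Oslo→Trondheim: 15 + 13 + 13 = 41
Bodø→Oslo→Trondheim: 14 + 13 = 27
Shortest: 27 km.

27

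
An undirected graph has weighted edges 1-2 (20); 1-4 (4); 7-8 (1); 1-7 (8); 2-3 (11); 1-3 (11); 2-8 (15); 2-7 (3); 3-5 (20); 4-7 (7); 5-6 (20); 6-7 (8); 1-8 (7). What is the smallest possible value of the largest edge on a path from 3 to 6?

Checking several routes:
3→1→8→7→6: max(11, 7, 1, 8) = 11
3→2→7→6: max(11, 3, 8) = 11
3→1→7→6: max(11, 8, 8) = 11
The minimum achievable maximum is 11.

11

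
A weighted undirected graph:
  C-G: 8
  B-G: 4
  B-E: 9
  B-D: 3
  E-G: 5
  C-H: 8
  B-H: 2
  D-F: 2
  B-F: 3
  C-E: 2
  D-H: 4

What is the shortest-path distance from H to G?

Comparing a few candidate routes:
H → C → G: 8 + 8 = 16
H → D → F → B → G: 4 + 2 + 3 + 4 = 13
H → D → B → G: 4 + 3 + 4 = 11
H → C → E → G: 8 + 2 + 5 = 15
H → B → G: 2 + 4 = 6
Shortest: 6.

6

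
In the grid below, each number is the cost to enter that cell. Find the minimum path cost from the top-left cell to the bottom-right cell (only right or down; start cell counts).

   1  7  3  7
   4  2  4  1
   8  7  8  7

19

Cheapest: r0c0 -> r1c0 -> r1c1 -> r1c2 -> r1c3 -> r2c3
  1 + 4 + 2 + 4 + 1 + 7 = 19
For comparison, the top-then-right route costs 26.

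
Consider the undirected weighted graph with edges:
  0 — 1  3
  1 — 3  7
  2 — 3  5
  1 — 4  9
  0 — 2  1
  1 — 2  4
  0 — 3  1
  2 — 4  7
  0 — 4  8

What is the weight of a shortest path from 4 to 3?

Checking several routes:
4 → 0 → 3: 8 + 1 = 9
4 → 2 → 3: 7 + 5 = 12
4 → 1 → 0 → 3: 9 + 3 + 1 = 13
4 → 2 → 1 → 0 → 3: 7 + 4 + 3 + 1 = 15
4 → 2 → 0 → 3: 7 + 1 + 1 = 9
4 → 0 → 2 → 3: 8 + 1 + 5 = 14
The minimum is 9.

9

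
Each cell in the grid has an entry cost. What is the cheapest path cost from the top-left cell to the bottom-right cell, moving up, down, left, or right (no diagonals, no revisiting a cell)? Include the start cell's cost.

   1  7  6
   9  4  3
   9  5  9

24

Cheapest: r0c0 → r0c1 → r1c1 → r1c2 → r2c2
  1 + 7 + 4 + 3 + 9 = 24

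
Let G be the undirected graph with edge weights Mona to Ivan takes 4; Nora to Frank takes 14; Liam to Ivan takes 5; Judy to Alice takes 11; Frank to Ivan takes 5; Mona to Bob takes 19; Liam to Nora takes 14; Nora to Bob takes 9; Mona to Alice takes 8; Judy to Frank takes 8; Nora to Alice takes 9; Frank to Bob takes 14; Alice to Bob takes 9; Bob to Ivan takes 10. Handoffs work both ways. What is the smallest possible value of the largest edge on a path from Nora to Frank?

9

Comparing a few candidate routes:
Nora-Bob-Alice-Mona-Ivan-Frank: max(9, 9, 8, 4, 5) = 9
Nora-Alice-Bob-Ivan-Frank: max(9, 9, 10, 5) = 10
Nora-Bob-Alice-Judy-Frank: max(9, 9, 11, 8) = 11
Nora-Bob-Ivan-Frank: max(9, 10, 5) = 10
Nora-Alice-Mona-Ivan-Frank: max(9, 8, 4, 5) = 9
Smallest bottleneck: 9.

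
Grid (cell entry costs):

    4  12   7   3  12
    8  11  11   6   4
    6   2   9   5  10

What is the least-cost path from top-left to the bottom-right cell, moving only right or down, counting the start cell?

44

Best path: [0,0] [1,0] [2,0] [2,1] [2,2] [2,3] [2,4]
Cost: 4 + 8 + 6 + 2 + 9 + 5 + 10 = 44
For comparison, the top-then-right route costs 52.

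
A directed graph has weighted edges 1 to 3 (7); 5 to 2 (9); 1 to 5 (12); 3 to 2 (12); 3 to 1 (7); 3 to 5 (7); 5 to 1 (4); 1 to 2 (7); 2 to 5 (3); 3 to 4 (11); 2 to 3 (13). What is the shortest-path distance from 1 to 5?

Paths from 1 to 5:
1-5: 12
1-3-5: 7 + 7 = 14
1-2-5: 7 + 3 = 10
1-2-3-5: 7 + 13 + 7 = 27
1-3-2-5: 7 + 12 + 3 = 22
The minimum is 10.

10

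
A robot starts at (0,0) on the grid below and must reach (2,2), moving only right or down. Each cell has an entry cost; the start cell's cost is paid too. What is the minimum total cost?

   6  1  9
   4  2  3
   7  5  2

One optimal route is [0,0] [0,1] [1,1] [1,2] [2,2].
Its cost is 6 + 1 + 2 + 3 + 2 = 14.

14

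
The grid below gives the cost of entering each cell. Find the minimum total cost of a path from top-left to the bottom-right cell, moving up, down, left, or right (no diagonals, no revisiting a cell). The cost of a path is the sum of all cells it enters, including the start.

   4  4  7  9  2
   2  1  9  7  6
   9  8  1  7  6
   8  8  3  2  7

28

One optimal route is r0c0 → r1c0 → r1c1 → r2c1 → r2c2 → r3c2 → r3c3 → r3c4.
Its cost is 4 + 2 + 1 + 8 + 1 + 3 + 2 + 7 = 28.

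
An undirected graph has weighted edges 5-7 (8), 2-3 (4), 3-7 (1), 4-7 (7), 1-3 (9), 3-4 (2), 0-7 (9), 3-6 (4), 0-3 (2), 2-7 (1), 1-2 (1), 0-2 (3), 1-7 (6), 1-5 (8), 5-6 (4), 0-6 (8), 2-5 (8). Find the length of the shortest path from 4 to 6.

6

Some routes from 4 to 6:
4 → 3 → 0 → 6: 2 + 2 + 8 = 12
4 → 3 → 6: 2 + 4 = 6
4 → 7 → 3 → 6: 7 + 1 + 4 = 12
The minimum is 6.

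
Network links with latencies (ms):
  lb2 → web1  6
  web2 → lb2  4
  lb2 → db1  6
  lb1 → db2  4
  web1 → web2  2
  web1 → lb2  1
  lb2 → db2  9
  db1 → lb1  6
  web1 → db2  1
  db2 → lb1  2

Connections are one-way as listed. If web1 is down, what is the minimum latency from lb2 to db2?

Candidate routes:
lb2-db2: 9
lb2-db1-lb1-db2: 6 + 6 + 4 = 16
The minimum is 9 ms.

9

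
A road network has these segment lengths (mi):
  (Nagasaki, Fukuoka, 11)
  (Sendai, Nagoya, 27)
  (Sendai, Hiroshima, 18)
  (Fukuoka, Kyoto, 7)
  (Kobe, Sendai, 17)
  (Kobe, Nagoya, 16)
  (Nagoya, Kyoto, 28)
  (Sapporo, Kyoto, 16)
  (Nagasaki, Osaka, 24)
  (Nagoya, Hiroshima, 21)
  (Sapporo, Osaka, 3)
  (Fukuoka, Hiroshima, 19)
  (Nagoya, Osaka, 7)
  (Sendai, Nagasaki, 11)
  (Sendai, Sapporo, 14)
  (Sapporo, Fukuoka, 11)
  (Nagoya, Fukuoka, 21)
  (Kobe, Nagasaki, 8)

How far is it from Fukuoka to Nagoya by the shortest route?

Comparing a few candidate routes:
Fukuoka - Kyoto - Nagoya: 7 + 28 = 35
Fukuoka - Sapporo - Osaka - Nagoya: 11 + 3 + 7 = 21
Fukuoka - Kyoto - Sapporo - Osaka - Nagoya: 7 + 16 + 3 + 7 = 33
Fukuoka - Nagoya: 21
Shortest: 21 mi.

21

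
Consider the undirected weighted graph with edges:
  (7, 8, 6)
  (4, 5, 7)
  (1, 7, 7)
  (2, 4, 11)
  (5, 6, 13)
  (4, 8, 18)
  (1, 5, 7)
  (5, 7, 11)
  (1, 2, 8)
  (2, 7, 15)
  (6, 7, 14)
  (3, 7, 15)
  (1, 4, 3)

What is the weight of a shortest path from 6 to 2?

28

A few of the 6→2 routes:
6-5-1-2: 13 + 7 + 8 = 28
6-7-1-2: 14 + 7 + 8 = 29
6-5-4-2: 13 + 7 + 11 = 31
6-7-2: 14 + 15 = 29
Shortest: 28.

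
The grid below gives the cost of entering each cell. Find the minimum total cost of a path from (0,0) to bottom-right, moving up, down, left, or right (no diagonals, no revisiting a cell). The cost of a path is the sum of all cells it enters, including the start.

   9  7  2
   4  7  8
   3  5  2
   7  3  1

Cheapest: [0,0] → [1,0] → [2,0] → [2,1] → [2,2] → [3,2]
  9 + 4 + 3 + 5 + 2 + 1 = 24

24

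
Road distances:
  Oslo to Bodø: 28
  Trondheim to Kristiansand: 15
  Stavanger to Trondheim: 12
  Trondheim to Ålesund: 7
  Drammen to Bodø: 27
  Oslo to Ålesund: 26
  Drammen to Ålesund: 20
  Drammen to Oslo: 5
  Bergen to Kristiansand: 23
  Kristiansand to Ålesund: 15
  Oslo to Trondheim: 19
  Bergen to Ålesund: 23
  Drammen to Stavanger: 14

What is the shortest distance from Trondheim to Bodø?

47

A few of the Trondheim→Bodø routes:
Trondheim→Oslo→Drammen→Bodø: 19 + 5 + 27 = 51
Trondheim→Oslo→Bodø: 19 + 28 = 47
Trondheim→Stavanger→Drammen→Bodø: 12 + 14 + 27 = 53
Trondheim→Ålesund→Drammen→Bodø: 7 + 20 + 27 = 54
The minimum is 47.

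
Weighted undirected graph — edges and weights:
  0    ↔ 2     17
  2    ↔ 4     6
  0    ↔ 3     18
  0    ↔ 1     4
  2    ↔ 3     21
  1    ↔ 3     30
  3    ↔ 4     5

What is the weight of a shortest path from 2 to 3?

Candidate routes:
2→3: 21
2→0→3: 17 + 18 = 35
2→4→3: 6 + 5 = 11
2→0→1→3: 17 + 4 + 30 = 51
Shortest: 11.

11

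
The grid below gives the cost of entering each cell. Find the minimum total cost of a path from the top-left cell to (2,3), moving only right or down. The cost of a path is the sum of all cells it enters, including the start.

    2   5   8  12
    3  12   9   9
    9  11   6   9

One optimal route is r0c0 -> r0c1 -> r0c2 -> r1c2 -> r2c2 -> r2c3.
Its cost is 2 + 5 + 8 + 9 + 6 + 9 = 39.

39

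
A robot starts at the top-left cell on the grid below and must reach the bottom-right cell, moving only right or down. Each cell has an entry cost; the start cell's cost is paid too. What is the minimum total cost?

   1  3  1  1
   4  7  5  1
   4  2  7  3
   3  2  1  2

12

Best path: (0,0) → (0,1) → (0,2) → (0,3) → (1,3) → (2,3) → (3,3)
Cost: 1 + 3 + 1 + 1 + 1 + 3 + 2 = 12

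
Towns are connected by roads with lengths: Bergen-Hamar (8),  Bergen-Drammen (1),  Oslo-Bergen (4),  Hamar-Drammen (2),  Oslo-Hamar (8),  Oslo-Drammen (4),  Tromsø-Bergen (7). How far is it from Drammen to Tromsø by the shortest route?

Routes from Drammen to Tromsø:
Drammen-Bergen-Tromsø: 1 + 7 = 8
Drammen-Oslo-Hamar-Bergen-Tromsø: 4 + 8 + 8 + 7 = 27
Drammen-Oslo-Bergen-Tromsø: 4 + 4 + 7 = 15
Drammen-Hamar-Bergen-Tromsø: 2 + 8 + 7 = 17
Drammen-Hamar-Oslo-Bergen-Tromsø: 2 + 8 + 4 + 7 = 21
Shortest: 8.

8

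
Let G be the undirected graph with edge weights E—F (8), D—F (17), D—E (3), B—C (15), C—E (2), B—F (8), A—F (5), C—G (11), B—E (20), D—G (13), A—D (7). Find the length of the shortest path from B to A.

Checking several routes:
B → F → D → A: 8 + 17 + 7 = 32
B → F → E → D → A: 8 + 8 + 3 + 7 = 26
B → C → E → F → A: 15 + 2 + 8 + 5 = 30
B → C → E → D → A: 15 + 2 + 3 + 7 = 27
B → E → D → A: 20 + 3 + 7 = 30
B → F → A: 8 + 5 = 13
The minimum is 13.

13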